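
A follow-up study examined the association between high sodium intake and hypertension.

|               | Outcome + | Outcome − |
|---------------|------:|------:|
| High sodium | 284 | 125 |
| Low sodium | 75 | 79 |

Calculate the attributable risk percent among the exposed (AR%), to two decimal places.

Cells: a = 284, b = 125, c = 75, d = 79.
Risk in exposed = 284/409 = 0.69438; risk in unexposed = 75/154 = 0.48701.
RR = 0.69438/0.48701 = 1.42579
AR% = (RR − 1)/RR × 100 = (1.42579 − 1)/1.42579 × 100 = 29.8633%

29.86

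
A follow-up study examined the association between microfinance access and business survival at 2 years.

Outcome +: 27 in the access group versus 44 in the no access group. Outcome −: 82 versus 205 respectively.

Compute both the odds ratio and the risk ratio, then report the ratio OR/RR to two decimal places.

From the description: a = 27, b = 82, c = 44, d = 205.
OR = (27·205)/(82·44) = 5535/3608 = 1.53409
Risk in exposed = 27/109 = 0.24771; risk in unexposed = 44/249 = 0.17671; RR = 1.40179
OR/RR = 1.53409 / 1.40179 = 1.09438
The outcome is not rare, so the OR lies further from 1 than the RR.

1.09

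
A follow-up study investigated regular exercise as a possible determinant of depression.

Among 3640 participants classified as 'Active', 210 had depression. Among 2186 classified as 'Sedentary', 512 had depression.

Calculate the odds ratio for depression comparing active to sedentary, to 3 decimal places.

From the description: a = 210, b = 3430, c = 512, d = 1674.
OR = (a·d)/(b·c) = (210 × 1674) / (3430 × 512) = 351540 / 1756160 = 0.20018
Exposure is associated with lower odds of depression (OR = 0.20 < 1).

0.200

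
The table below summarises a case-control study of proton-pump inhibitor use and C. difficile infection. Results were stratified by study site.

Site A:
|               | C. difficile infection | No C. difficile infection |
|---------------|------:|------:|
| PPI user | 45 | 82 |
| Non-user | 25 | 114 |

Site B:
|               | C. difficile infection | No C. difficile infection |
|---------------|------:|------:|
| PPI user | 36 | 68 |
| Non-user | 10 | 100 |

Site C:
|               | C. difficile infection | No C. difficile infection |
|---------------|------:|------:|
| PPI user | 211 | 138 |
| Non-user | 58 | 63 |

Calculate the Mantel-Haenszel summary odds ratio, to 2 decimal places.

OR_MH = Σ(aᵢdᵢ/nᵢ) / Σ(bᵢcᵢ/nᵢ), where nᵢ is the stratum total.
Stratum 1 (Site A): n = 266; a·d/n = 45·114/266 = 19.2857; b·c/n = 82·25/266 = 7.7068
Stratum 2 (Site B): n = 214; a·d/n = 36·100/214 = 16.8224; b·c/n = 68·10/214 = 3.1776
Stratum 3 (Site C): n = 470; a·d/n = 211·63/470 = 28.2830; b·c/n = 138·58/470 = 17.0298
OR_MH = (19.2857 + 16.8224 + 28.2830) / (7.7068 + 3.1776 + 17.0298) = 64.3911 / 27.9141 = 2.30676

2.31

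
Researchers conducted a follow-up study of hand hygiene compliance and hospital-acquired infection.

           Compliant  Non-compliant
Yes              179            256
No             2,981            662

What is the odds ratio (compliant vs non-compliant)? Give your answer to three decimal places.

Reading the table with exposure as columns: a = 179 (Compliant, case), b = 2981 (Compliant, non-case), c = 256 (Non-compliant, case), d = 662.
OR = (a·d)/(b·c) = (179 × 662) / (2981 × 256) = 118498 / 763136 = 0.15528
Exposure is associated with lower odds of hospital-acquired infection (OR = 0.16 < 1).

0.155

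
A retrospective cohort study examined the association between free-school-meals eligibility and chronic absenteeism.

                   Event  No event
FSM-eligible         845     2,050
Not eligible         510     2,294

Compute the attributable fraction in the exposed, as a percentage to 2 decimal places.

Cells: a = 845, b = 2050, c = 510, d = 2294.
Risk in exposed = 845/2895 = 0.29188; risk in unexposed = 510/2804 = 0.18188.
RR = 0.29188/0.18188 = 1.60478
AR% = (RR − 1)/RR × 100 = (1.60478 − 1)/1.60478 × 100 = 37.6862%

37.69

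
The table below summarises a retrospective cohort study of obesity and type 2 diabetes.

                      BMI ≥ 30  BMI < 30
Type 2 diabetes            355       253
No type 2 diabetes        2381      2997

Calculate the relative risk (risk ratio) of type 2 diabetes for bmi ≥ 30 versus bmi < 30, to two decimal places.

Reading the table with exposure as columns: a = 355 (BMI ≥ 30, case), b = 2381 (BMI ≥ 30, non-case), c = 253 (BMI < 30, case), d = 2997.
Risk in exposed = 355/2736 = 0.12975; risk in unexposed = 253/3250 = 0.07785.
RR = 0.12975 / 0.07785 = 1.66677
The risk among the exposed is 1.67 times that among the unexposed.

1.67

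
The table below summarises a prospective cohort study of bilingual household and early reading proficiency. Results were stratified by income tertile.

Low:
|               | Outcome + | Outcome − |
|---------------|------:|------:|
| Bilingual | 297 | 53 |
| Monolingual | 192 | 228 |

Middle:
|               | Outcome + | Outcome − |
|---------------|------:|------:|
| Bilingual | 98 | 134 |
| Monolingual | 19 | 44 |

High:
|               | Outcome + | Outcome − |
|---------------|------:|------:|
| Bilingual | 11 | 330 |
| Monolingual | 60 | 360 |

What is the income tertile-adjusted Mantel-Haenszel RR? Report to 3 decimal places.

RR_MH = Σ(aᵢ·n₀ᵢ/nᵢ) / Σ(cᵢ·n₁ᵢ/nᵢ), with n₁ᵢ = aᵢ+bᵢ (exposed), n₀ᵢ = cᵢ+dᵢ (unexposed), nᵢ = n₁ᵢ+n₀ᵢ.
Stratum 1 (Low): n₁ = 350, n₀ = 420, n = 770; a·n₀/n = 297·420/770 = 162.0000; c·n₁/n = 192·350/770 = 87.2727
Stratum 2 (Middle): n₁ = 232, n₀ = 63, n = 295; a·n₀/n = 98·63/295 = 20.9288; c·n₁/n = 19·232/295 = 14.9424
Stratum 3 (High): n₁ = 341, n₀ = 420, n = 761; a·n₀/n = 11·420/761 = 6.0710; c·n₁/n = 60·341/761 = 26.8857
RR_MH = (162.0000 + 20.9288 + 6.0710) / (87.2727 + 14.9424 + 26.8857) = 188.9998 / 129.1008 = 1.46397

1.464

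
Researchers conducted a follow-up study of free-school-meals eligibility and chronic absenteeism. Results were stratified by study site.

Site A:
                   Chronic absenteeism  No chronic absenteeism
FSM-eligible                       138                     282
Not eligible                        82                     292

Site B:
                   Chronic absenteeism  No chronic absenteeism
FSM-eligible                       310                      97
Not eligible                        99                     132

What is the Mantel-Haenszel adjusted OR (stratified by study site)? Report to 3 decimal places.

OR_MH = Σ(aᵢdᵢ/nᵢ) / Σ(bᵢcᵢ/nᵢ), where nᵢ is the stratum total.
Stratum 1 (Site A): n = 794; a·d/n = 138·292/794 = 50.7506; b·c/n = 282·82/794 = 29.1234
Stratum 2 (Site B): n = 638; a·d/n = 310·132/638 = 64.1379; b·c/n = 97·99/638 = 15.0517
OR_MH = (50.7506 + 64.1379) / (29.1234 + 15.0517) = 114.8886 / 44.1751 = 2.60075

2.601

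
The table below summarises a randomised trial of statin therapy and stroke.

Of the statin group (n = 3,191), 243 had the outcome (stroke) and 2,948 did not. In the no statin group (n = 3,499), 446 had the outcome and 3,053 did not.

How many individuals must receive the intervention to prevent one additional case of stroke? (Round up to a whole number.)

Risk in treated group = 243/3191 = 0.07615; risk in control = 446/3499 = 0.12746.
Absolute risk reduction = 0.12746 − 0.07615 = 0.05131
NNT = 1 / ARR = 1 / 0.05131 = 19.488 → round up → 20

20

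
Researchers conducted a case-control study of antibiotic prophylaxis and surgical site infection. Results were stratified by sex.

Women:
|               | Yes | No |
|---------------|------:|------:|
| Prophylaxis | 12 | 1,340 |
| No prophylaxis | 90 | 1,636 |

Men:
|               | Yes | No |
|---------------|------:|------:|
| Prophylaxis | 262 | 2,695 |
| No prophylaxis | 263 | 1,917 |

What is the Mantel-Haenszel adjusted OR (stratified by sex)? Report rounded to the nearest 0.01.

0.59

OR_MH = Σ(aᵢdᵢ/nᵢ) / Σ(bᵢcᵢ/nᵢ), where nᵢ is the stratum total.
Stratum 1 (Women): n = 3078; a·d/n = 12·1636/3078 = 6.3782; b·c/n = 1340·90/3078 = 39.1813
Stratum 2 (Men): n = 5137; a·d/n = 262·1917/5137 = 97.7719; b·c/n = 2695·263/5137 = 137.9764
OR_MH = (6.3782 + 97.7719) / (39.1813 + 137.9764) = 104.1500 / 177.1577 = 0.58789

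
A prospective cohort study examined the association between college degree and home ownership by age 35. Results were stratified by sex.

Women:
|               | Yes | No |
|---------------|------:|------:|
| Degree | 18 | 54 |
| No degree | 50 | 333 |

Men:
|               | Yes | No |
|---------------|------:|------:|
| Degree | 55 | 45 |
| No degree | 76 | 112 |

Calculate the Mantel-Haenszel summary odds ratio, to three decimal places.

OR_MH = Σ(aᵢdᵢ/nᵢ) / Σ(bᵢcᵢ/nᵢ), where nᵢ is the stratum total.
Stratum 1 (Women): n = 455; a·d/n = 18·333/455 = 13.1736; b·c/n = 54·50/455 = 5.9341
Stratum 2 (Men): n = 288; a·d/n = 55·112/288 = 21.3889; b·c/n = 45·76/288 = 11.8750
OR_MH = (13.1736 + 21.3889) / (5.9341 + 11.8750) = 34.5625 / 17.8091 = 1.94073

1.941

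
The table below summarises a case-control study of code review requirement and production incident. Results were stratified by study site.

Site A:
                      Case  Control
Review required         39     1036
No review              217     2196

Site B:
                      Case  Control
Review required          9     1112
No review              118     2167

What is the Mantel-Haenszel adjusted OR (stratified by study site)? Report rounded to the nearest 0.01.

0.29

OR_MH = Σ(aᵢdᵢ/nᵢ) / Σ(bᵢcᵢ/nᵢ), where nᵢ is the stratum total.
Stratum 1 (Site A): n = 3488; a·d/n = 39·2196/3488 = 24.5539; b·c/n = 1036·217/3488 = 64.4530
Stratum 2 (Site B): n = 3406; a·d/n = 9·2167/3406 = 5.7261; b·c/n = 1112·118/3406 = 38.5250
OR_MH = (24.5539 + 5.7261) / (64.4530 + 38.5250) = 30.2800 / 102.9779 = 0.29404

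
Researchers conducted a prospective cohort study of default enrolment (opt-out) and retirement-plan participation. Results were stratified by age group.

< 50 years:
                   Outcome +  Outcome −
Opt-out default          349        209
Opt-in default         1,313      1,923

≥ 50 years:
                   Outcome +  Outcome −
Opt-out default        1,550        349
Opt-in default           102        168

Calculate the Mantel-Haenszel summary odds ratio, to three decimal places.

3.346

OR_MH = Σ(aᵢdᵢ/nᵢ) / Σ(bᵢcᵢ/nᵢ), where nᵢ is the stratum total.
Stratum 1 (< 50 years): n = 3794; a·d/n = 349·1923/3794 = 176.8917; b·c/n = 209·1313/3794 = 72.3292
Stratum 2 (≥ 50 years): n = 2169; a·d/n = 1550·168/2169 = 120.0553; b·c/n = 349·102/2169 = 16.4122
OR_MH = (176.8917 + 120.0553) / (72.3292 + 16.4122) = 296.9470 / 88.7414 = 3.34621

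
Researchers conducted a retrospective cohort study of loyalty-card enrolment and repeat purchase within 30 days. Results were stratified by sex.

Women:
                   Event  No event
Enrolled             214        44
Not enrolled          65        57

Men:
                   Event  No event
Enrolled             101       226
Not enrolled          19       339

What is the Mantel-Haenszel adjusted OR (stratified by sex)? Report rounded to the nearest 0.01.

5.95

OR_MH = Σ(aᵢdᵢ/nᵢ) / Σ(bᵢcᵢ/nᵢ), where nᵢ is the stratum total.
Stratum 1 (Women): n = 380; a·d/n = 214·57/380 = 32.1000; b·c/n = 44·65/380 = 7.5263
Stratum 2 (Men): n = 685; a·d/n = 101·339/685 = 49.9839; b·c/n = 226·19/685 = 6.2686
OR_MH = (32.1000 + 49.9839) / (7.5263 + 6.2686) = 82.0839 / 13.7949 = 5.95030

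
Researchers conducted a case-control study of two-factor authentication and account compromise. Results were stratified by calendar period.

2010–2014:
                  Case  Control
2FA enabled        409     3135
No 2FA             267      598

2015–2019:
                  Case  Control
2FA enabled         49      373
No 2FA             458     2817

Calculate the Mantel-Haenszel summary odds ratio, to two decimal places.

OR_MH = Σ(aᵢdᵢ/nᵢ) / Σ(bᵢcᵢ/nᵢ), where nᵢ is the stratum total.
Stratum 1 (2010–2014): n = 4409; a·d/n = 409·598/4409 = 55.4733; b·c/n = 3135·267/4409 = 189.8492
Stratum 2 (2015–2019): n = 3697; a·d/n = 49·2817/3697 = 37.3365; b·c/n = 373·458/3697 = 46.2088
OR_MH = (55.4733 + 37.3365) / (189.8492 + 46.2088) = 92.8098 / 236.0580 = 0.39317

0.39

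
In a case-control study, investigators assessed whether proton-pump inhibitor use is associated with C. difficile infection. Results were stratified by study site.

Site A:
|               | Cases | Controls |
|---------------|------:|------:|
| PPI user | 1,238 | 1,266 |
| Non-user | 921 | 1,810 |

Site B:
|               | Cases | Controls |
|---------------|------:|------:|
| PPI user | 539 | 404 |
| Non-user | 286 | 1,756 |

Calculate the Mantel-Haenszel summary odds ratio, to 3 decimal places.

OR_MH = Σ(aᵢdᵢ/nᵢ) / Σ(bᵢcᵢ/nᵢ), where nᵢ is the stratum total.
Stratum 1 (Site A): n = 5235; a·d/n = 1238·1810/5235 = 428.0382; b·c/n = 1266·921/5235 = 222.7289
Stratum 2 (Site B): n = 2985; a·d/n = 539·1756/2985 = 317.0801; b·c/n = 404·286/2985 = 38.7082
OR_MH = (428.0382 + 317.0801) / (222.7289 + 38.7082) = 745.1183 / 261.4371 = 2.85009

2.850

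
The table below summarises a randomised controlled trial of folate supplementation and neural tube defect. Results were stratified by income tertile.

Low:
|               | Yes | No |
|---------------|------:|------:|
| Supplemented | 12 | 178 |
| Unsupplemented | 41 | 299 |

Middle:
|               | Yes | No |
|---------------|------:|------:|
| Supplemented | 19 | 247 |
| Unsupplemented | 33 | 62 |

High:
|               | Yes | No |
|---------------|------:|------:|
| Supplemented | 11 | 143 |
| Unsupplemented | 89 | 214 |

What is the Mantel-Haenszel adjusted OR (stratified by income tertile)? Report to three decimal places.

0.237

OR_MH = Σ(aᵢdᵢ/nᵢ) / Σ(bᵢcᵢ/nᵢ), where nᵢ is the stratum total.
Stratum 1 (Low): n = 530; a·d/n = 12·299/530 = 6.7698; b·c/n = 178·41/530 = 13.7698
Stratum 2 (Middle): n = 361; a·d/n = 19·62/361 = 3.2632; b·c/n = 247·33/361 = 22.5789
Stratum 3 (High): n = 457; a·d/n = 11·214/457 = 5.1510; b·c/n = 143·89/457 = 27.8490
OR_MH = (6.7698 + 3.2632 + 5.1510) / (13.7698 + 22.5789 + 27.8490) = 15.1840 / 64.1978 = 0.23652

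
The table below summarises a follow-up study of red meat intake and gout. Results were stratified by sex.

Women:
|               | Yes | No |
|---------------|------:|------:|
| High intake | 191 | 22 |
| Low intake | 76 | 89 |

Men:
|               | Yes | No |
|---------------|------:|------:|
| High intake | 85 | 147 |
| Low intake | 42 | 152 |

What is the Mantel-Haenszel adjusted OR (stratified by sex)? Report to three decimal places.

OR_MH = Σ(aᵢdᵢ/nᵢ) / Σ(bᵢcᵢ/nᵢ), where nᵢ is the stratum total.
Stratum 1 (Women): n = 378; a·d/n = 191·89/378 = 44.9709; b·c/n = 22·76/378 = 4.4233
Stratum 2 (Men): n = 426; a·d/n = 85·152/426 = 30.3286; b·c/n = 147·42/426 = 14.4930
OR_MH = (44.9709 + 30.3286) / (4.4233 + 14.4930) = 75.2995 / 18.9162 = 3.98068

3.981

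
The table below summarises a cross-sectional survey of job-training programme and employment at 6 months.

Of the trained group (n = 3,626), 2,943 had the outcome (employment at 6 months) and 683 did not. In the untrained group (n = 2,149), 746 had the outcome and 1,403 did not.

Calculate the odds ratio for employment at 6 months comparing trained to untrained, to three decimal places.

From the description: a = 2943, b = 683, c = 746, d = 1403.
OR = (a·d)/(b·c) = (2943 × 1403) / (683 × 746) = 4129029 / 509518 = 8.10379
The odds of employment at 6 months are about 8.10 times as high in the trained group.

8.104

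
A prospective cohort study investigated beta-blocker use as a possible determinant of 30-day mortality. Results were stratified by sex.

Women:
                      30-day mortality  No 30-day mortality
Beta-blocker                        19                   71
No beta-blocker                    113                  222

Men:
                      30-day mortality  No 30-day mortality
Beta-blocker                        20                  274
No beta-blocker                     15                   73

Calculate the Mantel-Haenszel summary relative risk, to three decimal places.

RR_MH = Σ(aᵢ·n₀ᵢ/nᵢ) / Σ(cᵢ·n₁ᵢ/nᵢ), with n₁ᵢ = aᵢ+bᵢ (exposed), n₀ᵢ = cᵢ+dᵢ (unexposed), nᵢ = n₁ᵢ+n₀ᵢ.
Stratum 1 (Women): n₁ = 90, n₀ = 335, n = 425; a·n₀/n = 19·335/425 = 14.9765; c·n₁/n = 113·90/425 = 23.9294
Stratum 2 (Men): n₁ = 294, n₀ = 88, n = 382; a·n₀/n = 20·88/382 = 4.6073; c·n₁/n = 15·294/382 = 11.5445
RR_MH = (14.9765 + 4.6073) / (23.9294 + 11.5445) = 19.5838 / 35.4739 = 0.55206

0.552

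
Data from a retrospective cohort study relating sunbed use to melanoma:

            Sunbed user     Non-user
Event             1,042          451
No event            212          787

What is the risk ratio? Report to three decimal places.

Reading the table with exposure as columns: a = 1042 (Sunbed user, case), b = 212 (Sunbed user, non-case), c = 451 (Non-user, case), d = 787.
Risk in exposed = 1042/1254 = 0.83094; risk in unexposed = 451/1238 = 0.36430.
RR = 0.83094 / 0.36430 = 2.28094
The risk among the exposed is 2.28 times that among the unexposed.

2.281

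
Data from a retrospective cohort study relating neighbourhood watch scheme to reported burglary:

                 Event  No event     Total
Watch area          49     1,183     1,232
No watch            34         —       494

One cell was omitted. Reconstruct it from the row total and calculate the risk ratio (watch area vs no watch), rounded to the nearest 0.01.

The missing cell is in the unexposed row: 494 − 34 = 460.
So a = 49, b = 1183, c = 34, d = 460.
RR = [a/(a+b)] / [c/(c+d)] = (49/1232) / (34/494) = 0.03977/0.06883 = 0.57787

0.58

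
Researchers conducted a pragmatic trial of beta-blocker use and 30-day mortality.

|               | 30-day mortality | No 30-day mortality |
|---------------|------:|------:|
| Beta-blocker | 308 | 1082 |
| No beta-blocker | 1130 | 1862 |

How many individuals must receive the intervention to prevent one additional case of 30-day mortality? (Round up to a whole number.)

7

Risk in treated group = 308/1390 = 0.22158; risk in control = 1130/2992 = 0.37767.
Absolute risk reduction = 0.37767 − 0.22158 = 0.15609
NNT = 1 / ARR = 1 / 0.15609 = 6.407 → round up → 7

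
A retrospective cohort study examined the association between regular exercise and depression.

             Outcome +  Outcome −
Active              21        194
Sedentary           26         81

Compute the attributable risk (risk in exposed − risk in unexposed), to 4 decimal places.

Cells: a = 21, b = 194, c = 26, d = 81.
Risk in exposed = 21/215 = 0.097674; risk in unexposed = 26/107 = 0.242991.
Risk difference = 0.097674 − 0.242991 = -0.145316

-0.1453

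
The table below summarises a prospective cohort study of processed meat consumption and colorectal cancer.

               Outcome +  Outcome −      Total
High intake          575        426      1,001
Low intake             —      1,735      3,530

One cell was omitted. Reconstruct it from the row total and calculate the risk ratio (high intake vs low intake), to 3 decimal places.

The missing cell is in the unexposed row: 3530 − 1735 = 1795.
So a = 575, b = 426, c = 1795, d = 1735.
RR = [a/(a+b)] / [c/(c+d)] = (575/1001) / (1795/3530) = 0.57443/0.50850 = 1.12965

1.130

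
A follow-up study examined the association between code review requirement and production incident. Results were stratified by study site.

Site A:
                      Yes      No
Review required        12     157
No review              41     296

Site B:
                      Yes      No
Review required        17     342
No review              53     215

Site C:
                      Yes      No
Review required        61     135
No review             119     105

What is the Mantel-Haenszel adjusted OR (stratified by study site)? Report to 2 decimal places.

OR_MH = Σ(aᵢdᵢ/nᵢ) / Σ(bᵢcᵢ/nᵢ), where nᵢ is the stratum total.
Stratum 1 (Site A): n = 506; a·d/n = 12·296/506 = 7.0198; b·c/n = 157·41/506 = 12.7213
Stratum 2 (Site B): n = 627; a·d/n = 17·215/627 = 5.8293; b·c/n = 342·53/627 = 28.9091
Stratum 3 (Site C): n = 420; a·d/n = 61·105/420 = 15.2500; b·c/n = 135·119/420 = 38.2500
OR_MH = (7.0198 + 5.8293 + 15.2500) / (12.7213 + 28.9091 + 38.2500) = 28.0991 / 79.8804 = 0.35176

0.35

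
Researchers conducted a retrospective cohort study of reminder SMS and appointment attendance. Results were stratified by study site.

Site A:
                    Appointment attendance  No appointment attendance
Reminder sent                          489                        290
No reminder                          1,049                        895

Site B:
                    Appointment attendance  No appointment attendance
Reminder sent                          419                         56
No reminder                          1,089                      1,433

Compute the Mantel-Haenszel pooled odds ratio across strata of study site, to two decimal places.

2.73

OR_MH = Σ(aᵢdᵢ/nᵢ) / Σ(bᵢcᵢ/nᵢ), where nᵢ is the stratum total.
Stratum 1 (Site A): n = 2723; a·d/n = 489·895/2723 = 160.7253; b·c/n = 290·1049/2723 = 111.7187
Stratum 2 (Site B): n = 2997; a·d/n = 419·1433/2997 = 200.3427; b·c/n = 56·1089/2997 = 20.3483
OR_MH = (160.7253 + 200.3427) / (111.7187 + 20.3483) = 361.0680 / 132.0670 = 2.73397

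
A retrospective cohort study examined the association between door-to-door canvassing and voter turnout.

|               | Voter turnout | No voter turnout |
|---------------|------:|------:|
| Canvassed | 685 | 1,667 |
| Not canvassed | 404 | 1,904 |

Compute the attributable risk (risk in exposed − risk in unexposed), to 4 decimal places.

Cells: a = 685, b = 1667, c = 404, d = 1904.
Risk in exposed = 685/2352 = 0.291241; risk in unexposed = 404/2308 = 0.175043.
Risk difference = 0.291241 − 0.175043 = 0.116198

0.1162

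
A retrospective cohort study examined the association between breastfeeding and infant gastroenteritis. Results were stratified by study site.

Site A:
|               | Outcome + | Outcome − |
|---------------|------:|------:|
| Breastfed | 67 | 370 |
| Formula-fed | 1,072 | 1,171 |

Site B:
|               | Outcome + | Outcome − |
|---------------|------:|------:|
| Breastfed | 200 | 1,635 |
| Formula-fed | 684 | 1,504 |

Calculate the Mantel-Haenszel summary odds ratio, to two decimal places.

OR_MH = Σ(aᵢdᵢ/nᵢ) / Σ(bᵢcᵢ/nᵢ), where nᵢ is the stratum total.
Stratum 1 (Site A): n = 2680; a·d/n = 67·1171/2680 = 29.2750; b·c/n = 370·1072/2680 = 148.0000
Stratum 2 (Site B): n = 4023; a·d/n = 200·1504/4023 = 74.7701; b·c/n = 1635·684/4023 = 277.9866
OR_MH = (29.2750 + 74.7701) / (148.0000 + 277.9866) = 104.0451 / 425.9866 = 0.24424

0.24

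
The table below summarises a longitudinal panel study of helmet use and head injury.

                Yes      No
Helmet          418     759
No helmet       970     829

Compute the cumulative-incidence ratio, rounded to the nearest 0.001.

0.659

Cells: a = 418, b = 759, c = 970, d = 829.
Risk in exposed = 418/1177 = 0.35514; risk in unexposed = 970/1799 = 0.53919.
RR = 0.35514 / 0.53919 = 0.65866
The risk is 34% lower among the exposed than among the unexposed.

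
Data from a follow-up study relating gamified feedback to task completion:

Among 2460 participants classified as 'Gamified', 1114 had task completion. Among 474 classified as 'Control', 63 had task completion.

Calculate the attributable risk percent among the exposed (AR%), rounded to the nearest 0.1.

70.6

From the description: a = 1114, b = 1346, c = 63, d = 411.
Risk in exposed = 1114/2460 = 0.45285; risk in unexposed = 63/474 = 0.13291.
RR = 0.45285/0.13291 = 3.40712
AR% = (RR − 1)/RR × 100 = (3.40712 − 1)/3.40712 × 100 = 70.6497%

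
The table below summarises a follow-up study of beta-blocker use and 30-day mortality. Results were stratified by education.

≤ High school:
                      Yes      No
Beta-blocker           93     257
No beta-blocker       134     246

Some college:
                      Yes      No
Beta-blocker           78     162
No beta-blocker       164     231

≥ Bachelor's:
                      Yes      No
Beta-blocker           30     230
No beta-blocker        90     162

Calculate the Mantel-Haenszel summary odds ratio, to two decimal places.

0.53

OR_MH = Σ(aᵢdᵢ/nᵢ) / Σ(bᵢcᵢ/nᵢ), where nᵢ is the stratum total.
Stratum 1 (≤ High school): n = 730; a·d/n = 93·246/730 = 31.3397; b·c/n = 257·134/730 = 47.1753
Stratum 2 (Some college): n = 635; a·d/n = 78·231/635 = 28.3748; b·c/n = 162·164/635 = 41.8394
Stratum 3 (≥ Bachelor's): n = 512; a·d/n = 30·162/512 = 9.4922; b·c/n = 230·90/512 = 40.4297
OR_MH = (31.3397 + 28.3748 + 9.4922) / (47.1753 + 41.8394 + 40.4297) = 69.2067 / 129.4444 = 0.53464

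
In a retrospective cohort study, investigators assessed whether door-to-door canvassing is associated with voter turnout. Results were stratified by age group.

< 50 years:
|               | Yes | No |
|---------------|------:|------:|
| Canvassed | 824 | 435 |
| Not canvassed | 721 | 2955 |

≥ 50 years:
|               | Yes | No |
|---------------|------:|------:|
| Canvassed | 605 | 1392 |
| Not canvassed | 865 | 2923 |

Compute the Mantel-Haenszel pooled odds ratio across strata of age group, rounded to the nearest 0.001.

OR_MH = Σ(aᵢdᵢ/nᵢ) / Σ(bᵢcᵢ/nᵢ), where nᵢ is the stratum total.
Stratum 1 (< 50 years): n = 4935; a·d/n = 824·2955/4935 = 493.3982; b·c/n = 435·721/4935 = 63.5532
Stratum 2 (≥ 50 years): n = 5785; a·d/n = 605·2923/5785 = 305.6897; b·c/n = 1392·865/5785 = 208.1383
OR_MH = (493.3982 + 305.6897) / (63.5532 + 208.1383) = 799.0879 / 271.6915 = 2.94116

2.941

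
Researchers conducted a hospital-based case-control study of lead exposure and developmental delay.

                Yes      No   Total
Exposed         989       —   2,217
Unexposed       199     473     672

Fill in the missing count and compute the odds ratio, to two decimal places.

1.91

The missing cell is in the exposed row: 2217 − 989 = 1228.
So a = 989, b = 1228, c = 199, d = 473.
OR = (a·d)/(b·c) = (989 × 473) / (1228 × 199) = 467797 / 244372 = 1.91428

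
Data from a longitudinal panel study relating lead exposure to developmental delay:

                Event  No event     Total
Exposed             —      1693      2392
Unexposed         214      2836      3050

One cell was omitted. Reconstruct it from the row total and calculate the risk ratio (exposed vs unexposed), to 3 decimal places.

The missing cell is in the exposed row: 2392 − 1693 = 699.
So a = 699, b = 1693, c = 214, d = 2836.
RR = [a/(a+b)] / [c/(c+d)] = (699/2392) / (214/3050) = 0.29222/0.07016 = 4.16488

4.165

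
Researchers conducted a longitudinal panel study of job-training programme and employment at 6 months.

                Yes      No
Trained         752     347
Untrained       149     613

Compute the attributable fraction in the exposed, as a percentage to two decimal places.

Cells: a = 752, b = 347, c = 149, d = 613.
Risk in exposed = 752/1099 = 0.68426; risk in unexposed = 149/762 = 0.19554.
RR = 0.68426/0.19554 = 3.49936
AR% = (RR − 1)/RR × 100 = (3.49936 − 1)/3.49936 × 100 = 71.4234%

71.42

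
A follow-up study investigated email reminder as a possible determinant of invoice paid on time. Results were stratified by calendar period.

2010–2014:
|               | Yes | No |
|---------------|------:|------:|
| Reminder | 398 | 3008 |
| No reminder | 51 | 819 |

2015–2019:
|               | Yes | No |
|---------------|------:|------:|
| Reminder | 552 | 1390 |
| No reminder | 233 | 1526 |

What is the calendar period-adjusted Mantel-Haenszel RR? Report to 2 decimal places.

RR_MH = Σ(aᵢ·n₀ᵢ/nᵢ) / Σ(cᵢ·n₁ᵢ/nᵢ), with n₁ᵢ = aᵢ+bᵢ (exposed), n₀ᵢ = cᵢ+dᵢ (unexposed), nᵢ = n₁ᵢ+n₀ᵢ.
Stratum 1 (2010–2014): n₁ = 3406, n₀ = 870, n = 4276; a·n₀/n = 398·870/4276 = 80.9775; c·n₁/n = 51·3406/4276 = 40.6235
Stratum 2 (2015–2019): n₁ = 1942, n₀ = 1759, n = 3701; a·n₀/n = 552·1759/3701 = 262.3529; c·n₁/n = 233·1942/3701 = 122.2605
RR_MH = (80.9775 + 262.3529) / (40.6235 + 122.2605) = 343.3304 / 162.8840 = 2.10782

2.11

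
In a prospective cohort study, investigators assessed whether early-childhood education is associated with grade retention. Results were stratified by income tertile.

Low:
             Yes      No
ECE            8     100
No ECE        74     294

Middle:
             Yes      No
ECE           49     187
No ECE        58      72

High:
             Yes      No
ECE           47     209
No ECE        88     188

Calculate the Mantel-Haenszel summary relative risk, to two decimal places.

RR_MH = Σ(aᵢ·n₀ᵢ/nᵢ) / Σ(cᵢ·n₁ᵢ/nᵢ), with n₁ᵢ = aᵢ+bᵢ (exposed), n₀ᵢ = cᵢ+dᵢ (unexposed), nᵢ = n₁ᵢ+n₀ᵢ.
Stratum 1 (Low): n₁ = 108, n₀ = 368, n = 476; a·n₀/n = 8·368/476 = 6.1849; c·n₁/n = 74·108/476 = 16.7899
Stratum 2 (Middle): n₁ = 236, n₀ = 130, n = 366; a·n₀/n = 49·130/366 = 17.4044; c·n₁/n = 58·236/366 = 37.3989
Stratum 3 (High): n₁ = 256, n₀ = 276, n = 532; a·n₀/n = 47·276/532 = 24.3835; c·n₁/n = 88·256/532 = 42.3459
RR_MH = (6.1849 + 17.4044 + 24.3835) / (16.7899 + 37.3989 + 42.3459) = 47.9727 / 96.5347 = 0.49695

0.50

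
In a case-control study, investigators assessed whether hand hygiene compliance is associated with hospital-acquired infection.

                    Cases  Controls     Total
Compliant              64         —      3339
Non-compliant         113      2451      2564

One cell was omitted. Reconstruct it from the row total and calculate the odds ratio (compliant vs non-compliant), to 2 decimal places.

The missing cell is in the exposed row: 3339 − 64 = 3275.
So a = 64, b = 3275, c = 113, d = 2451.
OR = (a·d)/(b·c) = (64 × 2451) / (3275 × 113) = 156864 / 370075 = 0.42387

0.42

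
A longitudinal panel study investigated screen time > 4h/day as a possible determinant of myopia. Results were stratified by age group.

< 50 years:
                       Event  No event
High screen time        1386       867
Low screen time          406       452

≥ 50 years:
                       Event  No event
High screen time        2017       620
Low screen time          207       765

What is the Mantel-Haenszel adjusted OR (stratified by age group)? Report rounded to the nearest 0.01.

OR_MH = Σ(aᵢdᵢ/nᵢ) / Σ(bᵢcᵢ/nᵢ), where nᵢ is the stratum total.
Stratum 1 (< 50 years): n = 3111; a·d/n = 1386·452/3111 = 201.3732; b·c/n = 867·406/3111 = 113.1475
Stratum 2 (≥ 50 years): n = 3609; a·d/n = 2017·765/3609 = 427.5436; b·c/n = 620·207/3609 = 35.5611
OR_MH = (201.3732 + 427.5436) / (113.1475 + 35.5611) = 628.9168 / 148.7086 = 4.22919

4.23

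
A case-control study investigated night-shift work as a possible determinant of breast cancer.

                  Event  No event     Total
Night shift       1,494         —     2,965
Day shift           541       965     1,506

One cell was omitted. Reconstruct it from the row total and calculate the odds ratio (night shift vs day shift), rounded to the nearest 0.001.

The missing cell is in the exposed row: 2965 − 1494 = 1471.
So a = 1494, b = 1471, c = 541, d = 965.
OR = (a·d)/(b·c) = (1494 × 965) / (1471 × 541) = 1441710 / 795811 = 1.81162

1.812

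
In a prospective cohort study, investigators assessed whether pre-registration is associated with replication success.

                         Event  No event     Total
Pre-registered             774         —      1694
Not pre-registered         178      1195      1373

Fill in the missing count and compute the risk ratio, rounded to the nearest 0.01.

3.52

The missing cell is in the exposed row: 1694 − 774 = 920.
So a = 774, b = 920, c = 178, d = 1195.
RR = [a/(a+b)] / [c/(c+d)] = (774/1694) / (178/1373) = 0.45691/0.12964 = 3.52434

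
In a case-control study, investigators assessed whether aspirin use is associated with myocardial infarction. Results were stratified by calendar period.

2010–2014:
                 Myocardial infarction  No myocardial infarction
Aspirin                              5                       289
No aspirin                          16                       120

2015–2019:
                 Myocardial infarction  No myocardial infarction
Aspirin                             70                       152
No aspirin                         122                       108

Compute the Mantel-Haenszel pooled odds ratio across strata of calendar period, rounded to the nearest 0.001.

OR_MH = Σ(aᵢdᵢ/nᵢ) / Σ(bᵢcᵢ/nᵢ), where nᵢ is the stratum total.
Stratum 1 (2010–2014): n = 430; a·d/n = 5·120/430 = 1.3953; b·c/n = 289·16/430 = 10.7535
Stratum 2 (2015–2019): n = 452; a·d/n = 70·108/452 = 16.7257; b·c/n = 152·122/452 = 41.0265
OR_MH = (1.3953 + 16.7257) / (10.7535 + 41.0265) = 18.1210 / 51.7800 = 0.34996

0.350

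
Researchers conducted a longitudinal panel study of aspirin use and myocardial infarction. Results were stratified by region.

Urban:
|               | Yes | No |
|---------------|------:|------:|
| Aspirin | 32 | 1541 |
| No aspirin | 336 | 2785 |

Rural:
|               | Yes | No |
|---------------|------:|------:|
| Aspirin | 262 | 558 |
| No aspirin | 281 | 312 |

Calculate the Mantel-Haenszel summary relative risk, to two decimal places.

RR_MH = Σ(aᵢ·n₀ᵢ/nᵢ) / Σ(cᵢ·n₁ᵢ/nᵢ), with n₁ᵢ = aᵢ+bᵢ (exposed), n₀ᵢ = cᵢ+dᵢ (unexposed), nᵢ = n₁ᵢ+n₀ᵢ.
Stratum 1 (Urban): n₁ = 1573, n₀ = 3121, n = 4694; a·n₀/n = 32·3121/4694 = 21.2765; c·n₁/n = 336·1573/4694 = 112.5965
Stratum 2 (Rural): n₁ = 820, n₀ = 593, n = 1413; a·n₀/n = 262·593/1413 = 109.9547; c·n₁/n = 281·820/1413 = 163.0715
RR_MH = (21.2765 + 109.9547) / (112.5965 + 163.0715) = 131.2312 / 275.6680 = 0.47605

0.48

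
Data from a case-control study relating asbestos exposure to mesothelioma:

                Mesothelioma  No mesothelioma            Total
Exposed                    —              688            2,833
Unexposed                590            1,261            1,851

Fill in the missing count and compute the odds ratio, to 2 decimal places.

The missing cell is in the exposed row: 2833 − 688 = 2145.
So a = 2145, b = 688, c = 590, d = 1261.
OR = (a·d)/(b·c) = (2145 × 1261) / (688 × 590) = 2704845 / 405920 = 6.66349

6.66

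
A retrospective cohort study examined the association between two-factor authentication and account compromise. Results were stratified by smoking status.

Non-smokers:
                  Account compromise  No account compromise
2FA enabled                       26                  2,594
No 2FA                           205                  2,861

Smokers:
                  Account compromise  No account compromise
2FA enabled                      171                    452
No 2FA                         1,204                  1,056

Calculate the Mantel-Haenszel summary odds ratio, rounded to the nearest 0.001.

OR_MH = Σ(aᵢdᵢ/nᵢ) / Σ(bᵢcᵢ/nᵢ), where nᵢ is the stratum total.
Stratum 1 (Non-smokers): n = 5686; a·d/n = 26·2861/5686 = 13.0823; b·c/n = 2594·205/5686 = 93.5227
Stratum 2 (Smokers): n = 2883; a·d/n = 171·1056/2883 = 62.6348; b·c/n = 452·1204/2883 = 188.7645
OR_MH = (13.0823 + 62.6348) / (93.5227 + 188.7645) = 75.7171 / 282.2872 = 0.26823

0.268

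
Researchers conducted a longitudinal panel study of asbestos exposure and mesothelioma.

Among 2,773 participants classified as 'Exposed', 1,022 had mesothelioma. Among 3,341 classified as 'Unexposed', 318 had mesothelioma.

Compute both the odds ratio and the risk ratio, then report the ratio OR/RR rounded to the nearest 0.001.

1.433

From the description: a = 1022, b = 1751, c = 318, d = 3023.
OR = (1022·3023)/(1751·318) = 3089506/556818 = 5.54850
Risk in exposed = 1022/2773 = 0.36855; risk in unexposed = 318/3341 = 0.09518; RR = 3.87213
OR/RR = 5.54850 / 3.87213 = 1.43293
The outcome is not rare, so the OR lies further from 1 than the RR.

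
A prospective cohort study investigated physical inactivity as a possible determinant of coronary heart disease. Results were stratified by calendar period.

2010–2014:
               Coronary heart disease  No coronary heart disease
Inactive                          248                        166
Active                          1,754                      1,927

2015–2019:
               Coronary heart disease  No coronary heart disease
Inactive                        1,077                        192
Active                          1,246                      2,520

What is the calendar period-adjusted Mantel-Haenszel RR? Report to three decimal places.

RR_MH = Σ(aᵢ·n₀ᵢ/nᵢ) / Σ(cᵢ·n₁ᵢ/nᵢ), with n₁ᵢ = aᵢ+bᵢ (exposed), n₀ᵢ = cᵢ+dᵢ (unexposed), nᵢ = n₁ᵢ+n₀ᵢ.
Stratum 1 (2010–2014): n₁ = 414, n₀ = 3681, n = 4095; a·n₀/n = 248·3681/4095 = 222.9275; c·n₁/n = 1754·414/4095 = 177.3275
Stratum 2 (2015–2019): n₁ = 1269, n₀ = 3766, n = 5035; a·n₀/n = 1077·3766/5035 = 805.5575; c·n₁/n = 1246·1269/5035 = 314.0365
RR_MH = (222.9275 + 805.5575) / (177.3275 + 314.0365) = 1028.4850 / 491.3640 = 2.09312

2.093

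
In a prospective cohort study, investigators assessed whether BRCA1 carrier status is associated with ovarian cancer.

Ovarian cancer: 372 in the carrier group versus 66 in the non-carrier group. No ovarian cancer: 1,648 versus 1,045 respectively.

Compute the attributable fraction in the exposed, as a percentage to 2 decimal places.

67.74

From the description: a = 372, b = 1648, c = 66, d = 1045.
Risk in exposed = 372/2020 = 0.18416; risk in unexposed = 66/1111 = 0.05941.
RR = 0.18416/0.05941 = 3.10000
AR% = (RR − 1)/RR × 100 = (3.10000 − 1)/3.10000 × 100 = 67.7419%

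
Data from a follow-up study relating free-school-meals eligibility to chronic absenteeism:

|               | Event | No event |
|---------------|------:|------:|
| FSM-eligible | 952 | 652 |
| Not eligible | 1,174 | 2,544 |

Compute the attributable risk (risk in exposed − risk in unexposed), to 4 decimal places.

0.2778

Cells: a = 952, b = 652, c = 1174, d = 2544.
Risk in exposed = 952/1604 = 0.593516; risk in unexposed = 1174/3718 = 0.315761.
Risk difference = 0.593516 − 0.315761 = 0.277755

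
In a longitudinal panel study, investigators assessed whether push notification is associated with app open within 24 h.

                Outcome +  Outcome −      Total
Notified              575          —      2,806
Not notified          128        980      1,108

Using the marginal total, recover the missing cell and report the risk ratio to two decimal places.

The missing cell is in the exposed row: 2806 − 575 = 2231.
So a = 575, b = 2231, c = 128, d = 980.
RR = [a/(a+b)] / [c/(c+d)] = (575/2806) / (128/1108) = 0.20492/0.11552 = 1.77382

1.77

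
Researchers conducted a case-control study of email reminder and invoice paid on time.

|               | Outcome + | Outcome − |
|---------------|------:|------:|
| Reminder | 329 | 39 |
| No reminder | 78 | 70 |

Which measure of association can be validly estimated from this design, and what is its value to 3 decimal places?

Cells: a = 329, b = 39, c = 78, d = 70.
This is a case-control study: participants were sampled on outcome status, so risks in the source population cannot be estimated directly — relative risk is not valid here. The odds ratio is the appropriate measure.
OR = (a·d)/(b·c) = (329 × 70) / (39 × 78) = 23030 / 3042 = 7.57068

7.571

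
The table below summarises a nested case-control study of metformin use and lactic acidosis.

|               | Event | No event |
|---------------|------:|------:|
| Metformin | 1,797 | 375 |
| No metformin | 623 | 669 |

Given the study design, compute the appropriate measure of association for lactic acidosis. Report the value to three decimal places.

Cells: a = 1797, b = 375, c = 623, d = 669.
This is a nested case-control study: participants were sampled on outcome status, so risks in the source population cannot be estimated directly — relative risk is not valid here. The odds ratio is the appropriate measure.
OR = (a·d)/(b·c) = (1797 × 669) / (375 × 623) = 1202193 / 233625 = 5.14582

5.146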